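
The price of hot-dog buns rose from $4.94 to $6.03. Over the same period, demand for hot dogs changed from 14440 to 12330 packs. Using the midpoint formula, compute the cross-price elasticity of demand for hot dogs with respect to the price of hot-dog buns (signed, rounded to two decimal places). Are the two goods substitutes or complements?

%ΔQ_{hot dogs} = (12330 − 14440)/avg = -2110/13385 = -0.157639…
%ΔP_{hot-dog buns} = (6.03 − 4.94)/avg = 1.09/5.485 = 0.198723…
E_cross = (-2110/13385) / (1.09/5.485) = -0.7932…
E_cross < 0 ⇒ the goods are complements.

-0.79; complements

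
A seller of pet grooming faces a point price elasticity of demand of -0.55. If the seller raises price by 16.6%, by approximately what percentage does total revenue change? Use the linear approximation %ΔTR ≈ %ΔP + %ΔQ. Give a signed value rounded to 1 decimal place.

+7.5%

%ΔQ ≈ Ed × %ΔP = (-0.55) × (+16.6%) = -9.1300%
%ΔTR ≈ %ΔP + %ΔQ = (+16.6%) + (-9.1300%) = +7.4700%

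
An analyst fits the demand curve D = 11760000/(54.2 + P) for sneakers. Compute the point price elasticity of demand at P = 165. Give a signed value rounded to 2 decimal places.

dD/dP = −11760000/(54.2 + P)² = -244.752. At P = 165, D = 53649.6.
Ed = (dD/dP)·(P/D) = (-244.752) × (165/53649.6) = -0.7527…

-0.75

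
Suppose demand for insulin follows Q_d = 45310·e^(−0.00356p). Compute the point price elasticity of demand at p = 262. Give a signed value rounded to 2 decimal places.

-0.93

dQ_d/dp = −0.00356·Q_d = -63.4701. At p = 262, Q_d = 17828.7.
Ed = (dQ_d/dp)·(p/Q_d) = (-63.4701) × (262/17828.7) = -0.9327…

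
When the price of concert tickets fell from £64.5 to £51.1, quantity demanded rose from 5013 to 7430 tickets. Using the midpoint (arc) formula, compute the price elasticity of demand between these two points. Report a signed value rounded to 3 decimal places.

%ΔQ = (7430 − 5013) / [(5013 + 7430)/2] = 2417/6221.5 = 0.388491…
%ΔP = (51.1 − 64.5) / [(64.5 + 51.1)/2] = -13.4/57.8 = -0.231833…
Arc Ed = %ΔQ / %ΔP = (2417/6221.5) / (-13.4/57.8) = -1.67573…

-1.676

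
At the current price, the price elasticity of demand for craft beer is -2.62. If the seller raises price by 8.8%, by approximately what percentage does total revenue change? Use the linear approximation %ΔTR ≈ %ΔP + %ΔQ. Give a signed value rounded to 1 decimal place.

-14.3%

%ΔQ ≈ Ed × %ΔP = (-2.62) × (+8.8%) = -23.0560%
%ΔTR ≈ %ΔP + %ΔQ = (+8.8%) + (-23.0560%) = -14.2560%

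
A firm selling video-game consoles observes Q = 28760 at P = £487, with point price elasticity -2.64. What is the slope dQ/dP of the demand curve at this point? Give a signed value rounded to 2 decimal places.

Ed = (dQ/dP)·(P/Q) ⇒ dQ/dP = Ed·Q/P = (-2.64)·28760/487 = -155.9063…

-155.91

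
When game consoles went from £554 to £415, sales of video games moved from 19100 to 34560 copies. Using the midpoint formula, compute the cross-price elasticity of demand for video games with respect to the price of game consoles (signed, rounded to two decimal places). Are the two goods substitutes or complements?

%ΔQ_{video games} = (34560 − 19100)/avg = 15460/26830 = 0.576220…
%ΔP_{game consoles} = (415 − 554)/avg = -139/484.5 = -0.286893…
E_cross = (15460/26830) / (-139/484.5) = -2.0084…
E_cross < 0 ⇒ the goods are complements.

-2.01; complements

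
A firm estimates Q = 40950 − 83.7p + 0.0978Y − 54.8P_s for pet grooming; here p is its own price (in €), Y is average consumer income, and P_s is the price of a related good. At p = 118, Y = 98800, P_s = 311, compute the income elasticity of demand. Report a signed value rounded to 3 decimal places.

0.408

At the given values, Q = 40950 − 83.7(118) + 0.0978(98800) − 54.8(311) = 23693.24.
∂Q/∂Y = 0.0978.
E = (0.0978) × (98800/23693.24) = 0.40782…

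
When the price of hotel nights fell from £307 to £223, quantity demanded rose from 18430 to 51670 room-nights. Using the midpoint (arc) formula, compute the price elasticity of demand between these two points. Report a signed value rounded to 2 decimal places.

%ΔQ = (51670 − 18430) / [(18430 + 51670)/2] = 33240/35050 = 0.948359…
%ΔP = (223 − 307) / [(307 + 223)/2] = -84/265 = -0.316981…
Arc Ed = %ΔQ / %ΔP = (33240/35050) / (-84/265) = -2.9918…

-2.99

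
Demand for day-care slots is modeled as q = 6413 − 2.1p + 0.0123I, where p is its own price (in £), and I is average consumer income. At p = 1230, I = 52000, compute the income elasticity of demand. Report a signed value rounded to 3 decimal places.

0.143

At the given values, q = 6413 − 2.1(1230) + 0.0123(52000) = 4469.6.
∂q/∂I = 0.0123.
E = (0.0123) × (52000/4469.6) = 0.14310…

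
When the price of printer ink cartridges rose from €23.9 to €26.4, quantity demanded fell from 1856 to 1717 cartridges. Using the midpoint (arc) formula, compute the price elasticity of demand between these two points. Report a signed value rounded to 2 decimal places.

-0.78

%ΔQ = (1717 − 1856) / [(1856 + 1717)/2] = -139/1786.5 = -0.077805…
%ΔP = (26.4 − 23.9) / [(23.9 + 26.4)/2] = 2.5/25.15 = 0.099403…
Arc Ed = %ΔQ / %ΔP = (-139/1786.5) / (2.5/25.15) = -0.7827…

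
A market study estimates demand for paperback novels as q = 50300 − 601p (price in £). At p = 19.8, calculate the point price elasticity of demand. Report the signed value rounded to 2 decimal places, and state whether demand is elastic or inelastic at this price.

-0.31; inelastic

dq/dp = −601. At p = 19.8, q = 50300 − 601(19.8) = 38400.2.
Ed = (dq/dp)·(p/q) = −601 × (19.8/38400.2) = -0.3098…
|Ed| = 0.31 < 1, so demand is inelastic.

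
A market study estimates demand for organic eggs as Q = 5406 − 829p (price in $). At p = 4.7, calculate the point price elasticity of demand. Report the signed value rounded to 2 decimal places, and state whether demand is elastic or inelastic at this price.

-2.58; elastic

dQ/dp = −829. At p = 4.7, Q = 5406 − 829(4.7) = 1509.7.
Ed = (dQ/dp)·(p/Q) = −829 × (4.7/1509.7) = -2.5808…
|Ed| = 2.58 > 1, so demand is elastic.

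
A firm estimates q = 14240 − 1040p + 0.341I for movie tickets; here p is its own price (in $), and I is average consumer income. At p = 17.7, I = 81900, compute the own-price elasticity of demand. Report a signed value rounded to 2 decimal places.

At the given values, q = 14240 − 1040(17.7) + 0.341(81900) = 23759.9.
∂q/∂p = −1040.
E = (-1040) × (17.7/23759.9) = -0.7747…

-0.77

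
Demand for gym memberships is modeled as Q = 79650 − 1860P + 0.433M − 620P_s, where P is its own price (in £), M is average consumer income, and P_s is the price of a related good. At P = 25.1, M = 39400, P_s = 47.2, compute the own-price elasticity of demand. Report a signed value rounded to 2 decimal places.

-2.25

At the given values, Q = 79650 − 1860(25.1) + 0.433(39400) − 620(47.2) = 20760.2.
∂Q/∂P = −1860.
E = (-1860) × (25.1/20760.2) = -2.2488…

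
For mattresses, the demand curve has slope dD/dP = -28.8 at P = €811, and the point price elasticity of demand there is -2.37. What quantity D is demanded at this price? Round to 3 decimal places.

9855.190

Ed = (dD/dP)·(P/D) ⇒ D = (dD/dP)·P/Ed = (-28.8)·811/(-2.37) = 9855.18987…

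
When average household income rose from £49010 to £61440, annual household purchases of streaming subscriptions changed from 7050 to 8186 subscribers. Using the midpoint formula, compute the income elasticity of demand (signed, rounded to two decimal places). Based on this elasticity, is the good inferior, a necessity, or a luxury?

0.66; necessity

%ΔQ = (8186 − 7050)/[( 7050 + 8186)/2] = 1136/7618 = 0.149120…
%ΔIncome = (61440 − 49010)/[( 49010 + 61440)/2] = 12430/55225 = 0.225079…
E_income = (1136/7618) / (12430/55225) = 0.6625…
0 < E_income < 1 ⇒ normal good, necessity.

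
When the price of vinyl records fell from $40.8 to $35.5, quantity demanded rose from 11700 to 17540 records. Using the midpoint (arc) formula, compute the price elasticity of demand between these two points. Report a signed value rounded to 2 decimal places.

%ΔQ = (17540 − 11700) / [(11700 + 17540)/2] = 5840/14620 = 0.399452…
%ΔP = (35.5 − 40.8) / [(40.8 + 35.5)/2] = -5.3/38.15 = -0.138925…
Arc Ed = %ΔQ / %ΔP = (5840/14620) / (-5.3/38.15) = -2.8753…

-2.88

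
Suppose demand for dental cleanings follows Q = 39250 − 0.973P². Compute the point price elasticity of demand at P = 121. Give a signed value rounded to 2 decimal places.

dQ/dP = −2·0.973·P = -235.466. At P = 121, Q = 25004.307.
Ed = (dQ/dP)·(P/Q) = (-235.466) × (121/25004.307) = -1.1394…

-1.14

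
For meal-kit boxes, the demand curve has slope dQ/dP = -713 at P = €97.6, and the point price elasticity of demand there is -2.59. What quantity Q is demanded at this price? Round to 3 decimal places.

26868.263

Ed = (dQ/dP)·(P/Q) ⇒ Q = (dQ/dP)·P/Ed = (-713)·97.6/(-2.59) = 26868.26254…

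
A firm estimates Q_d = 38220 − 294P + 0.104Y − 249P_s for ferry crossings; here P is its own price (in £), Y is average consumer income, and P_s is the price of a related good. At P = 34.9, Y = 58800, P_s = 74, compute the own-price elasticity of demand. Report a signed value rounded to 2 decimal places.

-0.66

At the given values, Q_d = 38220 − 294(34.9) + 0.104(58800) − 249(74) = 15648.6.
∂Q_d/∂P = −294.
E = (-294) × (34.9/15648.6) = -0.6556…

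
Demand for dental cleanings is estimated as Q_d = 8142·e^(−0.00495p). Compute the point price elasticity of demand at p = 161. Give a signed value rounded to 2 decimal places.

-0.80

dQ_d/dp = −0.00495·Q_d = -18.1646. At p = 161, Q_d = 3669.61.
Ed = (dQ_d/dp)·(p/Q_d) = (-18.1646) × (161/3669.61) = -0.7969…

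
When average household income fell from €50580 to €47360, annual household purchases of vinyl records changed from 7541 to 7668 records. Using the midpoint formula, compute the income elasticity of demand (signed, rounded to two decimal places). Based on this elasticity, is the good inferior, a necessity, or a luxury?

-0.25; inferior

%ΔQ = (7668 − 7541)/[( 7541 + 7668)/2] = 127/7604.5 = 0.016700…
%ΔIncome = (47360 − 50580)/[( 50580 + 47360)/2] = -3220/48970 = -0.065754…
E_income = (127/7604.5) / (-3220/48970) = -0.2539…
E_income < 0 ⇒ inferior good.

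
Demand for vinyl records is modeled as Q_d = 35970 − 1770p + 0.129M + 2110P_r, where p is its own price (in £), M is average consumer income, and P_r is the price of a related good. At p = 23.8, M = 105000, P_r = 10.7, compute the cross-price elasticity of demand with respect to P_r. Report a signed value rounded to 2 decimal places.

At the given values, Q_d = 35970 − 1770(23.8) + 0.129(105000) + 2110(10.7) = 29966.
∂Q_d/∂P_r = 2110.
E = (2110) × (10.7/29966) = 0.7534…

0.75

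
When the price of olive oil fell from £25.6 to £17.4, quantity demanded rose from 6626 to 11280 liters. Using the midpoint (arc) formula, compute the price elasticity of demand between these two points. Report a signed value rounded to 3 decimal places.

%ΔQ = (11280 − 6626) / [(6626 + 11280)/2] = 4654/8953 = 0.519825…
%ΔP = (17.4 − 25.6) / [(25.6 + 17.4)/2] = -8.2/21.5 = -0.381395…
Arc Ed = %ΔQ / %ΔP = (4654/8953) / (-8.2/21.5) = -1.36295…

-1.363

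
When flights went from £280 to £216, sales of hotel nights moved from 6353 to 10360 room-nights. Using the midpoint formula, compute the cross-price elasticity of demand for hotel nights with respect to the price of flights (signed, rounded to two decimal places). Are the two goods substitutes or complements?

-1.86; complements

%ΔQ_{hotel nights} = (10360 − 6353)/avg = 4007/8356.5 = 0.479506…
%ΔP_{flights} = (216 − 280)/avg = -64/248 = -0.258064…
E_cross = (4007/8356.5) / (-64/248) = -1.8580…
E_cross < 0 ⇒ the goods are complements.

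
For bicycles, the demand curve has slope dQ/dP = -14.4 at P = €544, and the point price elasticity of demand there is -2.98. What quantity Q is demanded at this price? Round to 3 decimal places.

2628.725

Ed = (dQ/dP)·(P/Q) ⇒ Q = (dQ/dP)·P/Ed = (-14.4)·544/(-2.98) = 2628.72483…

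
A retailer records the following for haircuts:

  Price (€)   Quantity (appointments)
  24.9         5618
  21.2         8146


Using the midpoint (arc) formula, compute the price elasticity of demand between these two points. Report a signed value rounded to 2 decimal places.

%ΔQ = (8146 − 5618) / [(5618 + 8146)/2] = 2528/6882 = 0.367335…
%ΔP = (21.2 − 24.9) / [(24.9 + 21.2)/2] = -3.7/23.05 = -0.160520…
Arc Ed = %ΔQ / %ΔP = (2528/6882) / (-3.7/23.05) = -2.2883…

-2.29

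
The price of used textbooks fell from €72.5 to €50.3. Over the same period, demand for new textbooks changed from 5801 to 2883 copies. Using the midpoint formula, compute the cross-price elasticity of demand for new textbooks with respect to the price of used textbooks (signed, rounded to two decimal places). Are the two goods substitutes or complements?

%ΔQ_{new textbooks} = (2883 − 5801)/avg = -2918/4342 = -0.672040…
%ΔP_{used textbooks} = (50.3 − 72.5)/avg = -22.2/61.4 = -0.361563…
E_cross = (-2918/4342) / (-22.2/61.4) = 1.8587…
E_cross > 0 ⇒ the goods are substitutes.

1.86; substitutes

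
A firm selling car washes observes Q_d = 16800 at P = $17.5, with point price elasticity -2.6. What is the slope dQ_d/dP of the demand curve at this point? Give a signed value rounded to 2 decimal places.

-2496.00

Ed = (dQ_d/dP)·(P/Q_d) ⇒ dQ_d/dP = Ed·Q_d/P = (-2.6)·16800/17.5 = -2496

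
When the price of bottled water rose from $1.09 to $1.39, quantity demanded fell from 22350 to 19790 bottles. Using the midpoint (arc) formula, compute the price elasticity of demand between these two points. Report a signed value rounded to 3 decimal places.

-0.502

%ΔQ = (19790 − 22350) / [(22350 + 19790)/2] = -2560/21070 = -0.121499…
%ΔP = (1.39 − 1.09) / [(1.09 + 1.39)/2] = 0.3/1.24 = 0.241935…
Arc Ed = %ΔQ / %ΔP = (-2560/21070) / (0.3/1.24) = -0.50219…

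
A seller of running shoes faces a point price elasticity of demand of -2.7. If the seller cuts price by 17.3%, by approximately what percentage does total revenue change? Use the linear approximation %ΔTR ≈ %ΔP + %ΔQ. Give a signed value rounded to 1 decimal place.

+29.4%

%ΔQ ≈ Ed × %ΔP = (-2.7) × (-17.3%) = +46.7100%
%ΔTR ≈ %ΔP + %ΔQ = (-17.3%) + (+46.7100%) = +29.4100%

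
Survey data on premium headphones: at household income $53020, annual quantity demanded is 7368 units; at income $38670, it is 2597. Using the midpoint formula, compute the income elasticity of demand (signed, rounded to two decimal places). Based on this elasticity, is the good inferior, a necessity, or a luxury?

%ΔQ = (2597 − 7368)/[( 7368 + 2597)/2] = -4771/4982.5 = -0.957551…
%ΔIncome = (38670 − 53020)/[( 53020 + 38670)/2] = -14350/45845 = -0.313011…
E_income = (-4771/4982.5) / (-14350/45845) = 3.0591…
E_income > 1 ⇒ normal good, luxury.

3.06; luxury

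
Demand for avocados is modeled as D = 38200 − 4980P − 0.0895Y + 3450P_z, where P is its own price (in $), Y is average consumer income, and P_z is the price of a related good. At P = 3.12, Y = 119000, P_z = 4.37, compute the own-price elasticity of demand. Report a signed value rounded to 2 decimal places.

At the given values, D = 38200 − 4980(3.12) − 0.0895(119000) + 3450(4.37) = 27088.4.
∂D/∂P = −4980.
E = (-4980) × (3.12/27088.4) = -0.5735…

-0.57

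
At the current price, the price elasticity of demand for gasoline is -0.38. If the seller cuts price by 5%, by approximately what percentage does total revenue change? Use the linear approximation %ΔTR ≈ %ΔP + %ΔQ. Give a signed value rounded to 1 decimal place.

-3.1%

%ΔQ ≈ Ed × %ΔP = (-0.38) × (-5%) = +1.9000%
%ΔTR ≈ %ΔP + %ΔQ = (-5%) + (+1.9000%) = -3.1000%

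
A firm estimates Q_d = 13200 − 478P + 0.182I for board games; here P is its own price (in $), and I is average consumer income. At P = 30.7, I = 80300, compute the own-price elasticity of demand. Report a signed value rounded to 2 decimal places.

-1.12

At the given values, Q_d = 13200 − 478(30.7) + 0.182(80300) = 13140.
∂Q_d/∂P = −478.
E = (-478) × (30.7/13140) = -1.1167…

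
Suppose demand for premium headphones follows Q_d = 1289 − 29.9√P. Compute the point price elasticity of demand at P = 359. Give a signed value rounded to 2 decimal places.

dQ_d/dP = −29.9/(2√P) = -0.789031. At P = 359, Q_d = 722.476.
Ed = (dQ_d/dP)·(P/Q_d) = (-0.789031) × (359/722.476) = -0.3920…

-0.39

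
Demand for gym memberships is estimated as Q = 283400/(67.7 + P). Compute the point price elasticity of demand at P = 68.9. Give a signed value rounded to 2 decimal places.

-0.50

dQ/dP = −283400/(67.7 + P)² = -15.1879. At P = 68.9, Q = 2074.67.
Ed = (dQ/dP)·(P/Q) = (-15.1879) × (68.9/2074.67) = -0.5043…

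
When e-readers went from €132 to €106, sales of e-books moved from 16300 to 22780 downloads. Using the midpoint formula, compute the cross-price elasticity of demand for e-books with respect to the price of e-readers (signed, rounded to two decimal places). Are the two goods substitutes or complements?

%ΔQ_{e-books} = (22780 − 16300)/avg = 6480/19540 = 0.331627…
%ΔP_{e-readers} = (106 − 132)/avg = -26/119 = -0.218487…
E_cross = (6480/19540) / (-26/119) = -1.5178…
E_cross < 0 ⇒ the goods are complements.

-1.52; complements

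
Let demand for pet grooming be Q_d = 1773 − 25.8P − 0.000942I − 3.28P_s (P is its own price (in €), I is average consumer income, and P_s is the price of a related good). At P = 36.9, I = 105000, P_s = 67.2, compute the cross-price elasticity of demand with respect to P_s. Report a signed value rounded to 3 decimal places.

At the given values, Q_d = 1773 − 25.8(36.9) − 0.000942(105000) − 3.28(67.2) = 501.654.
∂Q_d/∂P_s = -3.28.
E = (-3.28) × (67.2/501.654) = -0.43937…

-0.439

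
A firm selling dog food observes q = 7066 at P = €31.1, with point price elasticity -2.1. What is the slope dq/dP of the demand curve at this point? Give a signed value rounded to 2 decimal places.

Ed = (dq/dP)·(P/q) ⇒ dq/dP = Ed·q/P = (-2.1)·7066/31.1 = -477.1254…

-477.13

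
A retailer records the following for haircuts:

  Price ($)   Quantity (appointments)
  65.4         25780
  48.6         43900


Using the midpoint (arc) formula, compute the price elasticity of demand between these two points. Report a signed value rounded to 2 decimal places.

%ΔQ = (43900 − 25780) / [(25780 + 43900)/2] = 18120/34840 = 0.520091…
%ΔP = (48.6 − 65.4) / [(65.4 + 48.6)/2] = -16.8/57 = -0.294736…
Arc Ed = %ΔQ / %ΔP = (18120/34840) / (-16.8/57) = -1.7645…

-1.76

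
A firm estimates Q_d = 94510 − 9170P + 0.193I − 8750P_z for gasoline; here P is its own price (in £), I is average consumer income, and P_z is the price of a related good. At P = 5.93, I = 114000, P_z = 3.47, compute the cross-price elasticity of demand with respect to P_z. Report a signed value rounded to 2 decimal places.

-0.96

At the given values, Q_d = 94510 − 9170(5.93) + 0.193(114000) − 8750(3.47) = 31771.4.
∂Q_d/∂P_z = -8750.
E = (-8750) × (3.47/31771.4) = -0.9556…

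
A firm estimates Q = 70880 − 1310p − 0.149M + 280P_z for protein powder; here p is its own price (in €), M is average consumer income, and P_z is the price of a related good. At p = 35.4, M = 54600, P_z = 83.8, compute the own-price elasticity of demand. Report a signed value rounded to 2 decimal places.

-1.16

At the given values, Q = 70880 − 1310(35.4) − 0.149(54600) + 280(83.8) = 39834.6.
∂Q/∂p = −1310.
E = (-1310) × (35.4/39834.6) = -1.1641…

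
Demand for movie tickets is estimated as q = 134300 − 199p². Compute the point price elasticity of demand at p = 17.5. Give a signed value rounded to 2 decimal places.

dq/dp = −2·199·p = -6965. At p = 17.5, q = 73356.25.
Ed = (dq/dp)·(p/q) = (-6965) × (17.5/73356.25) = -1.6615…

-1.66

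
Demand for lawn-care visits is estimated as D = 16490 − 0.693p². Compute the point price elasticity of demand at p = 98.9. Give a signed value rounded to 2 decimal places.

-1.40

dD/dp = −2·0.693·p = -137.0754. At p = 98.9, D = 9711.62147.
Ed = (dD/dp)·(p/D) = (-137.0754) × (98.9/9711.62147) = -1.3959…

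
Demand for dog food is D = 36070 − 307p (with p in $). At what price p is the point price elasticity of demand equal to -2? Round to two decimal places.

78.33

Ed = −307p/(36070 − 307p). Set this equal to -2:
307p = 2·(36070 − 307p) ⇒ 307p(1 + 2) = 2·36070
p = 2·36070 / (307·3) = 78.3279…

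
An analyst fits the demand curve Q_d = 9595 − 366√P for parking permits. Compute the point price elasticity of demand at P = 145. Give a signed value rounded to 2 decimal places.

dQ_d/dP = −366/(2√P) = -15.1973. At P = 145, Q_d = 5187.78.
Ed = (dQ_d/dP)·(P/Q_d) = (-15.1973) × (145/5187.78) = -0.4247…

-0.42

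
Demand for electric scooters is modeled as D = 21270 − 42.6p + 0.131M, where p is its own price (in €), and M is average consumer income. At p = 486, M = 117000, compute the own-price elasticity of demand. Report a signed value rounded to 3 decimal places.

-1.303

At the given values, D = 21270 − 42.6(486) + 0.131(117000) = 15893.4.
∂D/∂p = −42.6.
E = (-42.6) × (486/15893.4) = -1.30265…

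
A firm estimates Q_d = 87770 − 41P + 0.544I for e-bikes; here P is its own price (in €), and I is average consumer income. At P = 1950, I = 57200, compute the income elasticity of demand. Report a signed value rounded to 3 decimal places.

At the given values, Q_d = 87770 − 41(1950) + 0.544(57200) = 38936.8.
∂Q_d/∂I = 0.544.
E = (0.544) × (57200/38936.8) = 0.79916…

0.799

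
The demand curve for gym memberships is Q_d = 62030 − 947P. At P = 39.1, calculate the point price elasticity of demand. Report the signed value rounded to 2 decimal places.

dQ_d/dP = −947. At P = 39.1, Q_d = 62030 − 947(39.1) = 25002.3.
Ed = (dQ_d/dP)·(P/Q_d) = −947 × (39.1/25002.3) = -1.4809…

-1.48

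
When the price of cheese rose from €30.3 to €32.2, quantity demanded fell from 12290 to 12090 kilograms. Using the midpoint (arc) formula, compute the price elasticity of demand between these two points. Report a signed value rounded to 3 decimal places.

%ΔQ = (12090 − 12290) / [(12290 + 12090)/2] = -200/12190 = -0.016406…
%ΔP = (32.2 − 30.3) / [(30.3 + 32.2)/2] = 1.9/31.25 = 0.0608
Arc Ed = %ΔQ / %ΔP = (-200/12190) / (1.9/31.25) = -0.26985…

-0.270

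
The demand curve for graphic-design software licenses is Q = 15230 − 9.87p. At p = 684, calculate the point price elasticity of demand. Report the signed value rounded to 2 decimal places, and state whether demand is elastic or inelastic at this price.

-0.80; inelastic

dQ/dp = −9.87. At p = 684, Q = 15230 − 9.87(684) = 8478.92.
Ed = (dQ/dp)·(p/Q) = −9.87 × (684/8478.92) = -0.7962…
|Ed| = 0.80 < 1, so demand is inelastic.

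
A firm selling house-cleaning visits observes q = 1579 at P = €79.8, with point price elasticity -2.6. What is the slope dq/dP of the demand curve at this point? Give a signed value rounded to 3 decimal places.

-51.446

Ed = (dq/dP)·(P/q) ⇒ dq/dP = Ed·q/P = (-2.6)·1579/79.8 = -51.44611…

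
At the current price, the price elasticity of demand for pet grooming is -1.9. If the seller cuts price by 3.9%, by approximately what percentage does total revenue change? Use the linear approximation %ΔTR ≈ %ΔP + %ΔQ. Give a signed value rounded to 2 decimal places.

+3.51%

%ΔQ ≈ Ed × %ΔP = (-1.9) × (-3.9%) = +7.4100%
%ΔTR ≈ %ΔP + %ΔQ = (-3.9%) + (+7.4100%) = +3.5100%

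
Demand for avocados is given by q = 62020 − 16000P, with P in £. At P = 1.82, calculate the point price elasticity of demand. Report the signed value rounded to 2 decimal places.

-0.89

dq/dP = −16000. At P = 1.82, q = 62020 − 16000(1.82) = 32900.
Ed = (dq/dP)·(P/q) = −16000 × (1.82/32900) = -0.8851…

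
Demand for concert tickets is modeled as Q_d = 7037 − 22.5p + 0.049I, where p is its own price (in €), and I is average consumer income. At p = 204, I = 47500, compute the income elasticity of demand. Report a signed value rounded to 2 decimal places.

At the given values, Q_d = 7037 − 22.5(204) + 0.049(47500) = 4774.5.
∂Q_d/∂I = 0.049.
E = (0.049) × (47500/4774.5) = 0.4874…

0.49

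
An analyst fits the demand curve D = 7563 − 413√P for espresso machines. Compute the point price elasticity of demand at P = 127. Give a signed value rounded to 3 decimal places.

dD/dP = −413/(2√P) = -18.3239. At P = 127, D = 2908.73.
Ed = (dD/dP)·(P/D) = (-18.3239) × (127/2908.73) = -0.80005…

-0.800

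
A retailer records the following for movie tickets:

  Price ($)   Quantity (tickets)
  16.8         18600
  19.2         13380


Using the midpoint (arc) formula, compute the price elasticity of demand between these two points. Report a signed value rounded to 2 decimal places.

-2.45

%ΔQ = (13380 − 18600) / [(18600 + 13380)/2] = -5220/15990 = -0.326454…
%ΔP = (19.2 − 16.8) / [(16.8 + 19.2)/2] = 2.4/18 = 0.133333…
Arc Ed = %ΔQ / %ΔP = (-5220/15990) / (2.4/18) = -2.4484…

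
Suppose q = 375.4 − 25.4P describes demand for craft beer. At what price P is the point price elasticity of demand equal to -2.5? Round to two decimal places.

Ed = −25.4P/(375.4 − 25.4P). Set this equal to -2.5:
25.4P = 2.5·(375.4 − 25.4P) ⇒ 25.4P(1 + 2.5) = 2.5·375.4
P = 2.5·375.4 / (25.4·3.5) = 10.5568…

10.56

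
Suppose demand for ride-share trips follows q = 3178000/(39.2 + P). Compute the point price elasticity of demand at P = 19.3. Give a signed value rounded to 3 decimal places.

dq/dP = −3178000/(39.2 + P)² = -928.629. At P = 19.3, q = 54324.8.
Ed = (dq/dP)·(P/q) = (-928.629) × (19.3/54324.8) = -0.32991…

-0.330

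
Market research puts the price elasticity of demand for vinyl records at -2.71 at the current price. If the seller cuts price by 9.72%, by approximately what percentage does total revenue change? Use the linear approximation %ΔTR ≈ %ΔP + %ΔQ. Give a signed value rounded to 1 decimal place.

+16.6%

%ΔQ ≈ Ed × %ΔP = (-2.71) × (-9.72%) = +26.3412%
%ΔTR ≈ %ΔP + %ΔQ = (-9.72%) + (+26.3412%) = +16.6212%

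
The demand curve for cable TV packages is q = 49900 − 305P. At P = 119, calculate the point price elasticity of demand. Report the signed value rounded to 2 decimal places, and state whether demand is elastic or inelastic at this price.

-2.67; elastic

dq/dP = −305. At P = 119, q = 49900 − 305(119) = 13605.
Ed = (dq/dP)·(P/q) = −305 × (119/13605) = -2.6677…
|Ed| = 2.67 > 1, so demand is elastic.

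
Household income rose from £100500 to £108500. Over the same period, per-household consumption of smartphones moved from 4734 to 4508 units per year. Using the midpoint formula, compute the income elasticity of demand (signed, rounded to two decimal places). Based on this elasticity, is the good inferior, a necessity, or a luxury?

-0.64; inferior

%ΔQ = (4508 − 4734)/[( 4734 + 4508)/2] = -226/4621 = -0.048907…
%ΔIncome = (108500 − 100500)/[( 100500 + 108500)/2] = 8000/104500 = 0.076555…
E_income = (-226/4621) / (8000/104500) = -0.6388…
E_income < 0 ⇒ inferior good.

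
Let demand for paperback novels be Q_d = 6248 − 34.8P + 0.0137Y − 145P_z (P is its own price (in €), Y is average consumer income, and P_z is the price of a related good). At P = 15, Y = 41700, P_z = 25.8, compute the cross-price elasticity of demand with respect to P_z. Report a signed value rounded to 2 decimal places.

-1.46

At the given values, Q_d = 6248 − 34.8(15) + 0.0137(41700) − 145(25.8) = 2556.29.
∂Q_d/∂P_z = -145.
E = (-145) × (25.8/2556.29) = -1.4634…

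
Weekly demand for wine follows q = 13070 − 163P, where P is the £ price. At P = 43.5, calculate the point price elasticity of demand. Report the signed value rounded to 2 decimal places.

dq/dP = −163. At P = 43.5, q = 13070 − 163(43.5) = 5979.5.
Ed = (dq/dP)·(P/q) = −163 × (43.5/5979.5) = -1.1858…

-1.19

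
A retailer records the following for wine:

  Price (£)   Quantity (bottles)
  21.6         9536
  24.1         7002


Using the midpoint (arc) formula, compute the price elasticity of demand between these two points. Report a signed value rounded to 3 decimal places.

%ΔQ = (7002 − 9536) / [(9536 + 7002)/2] = -2534/8269 = -0.306445…
%ΔP = (24.1 − 21.6) / [(21.6 + 24.1)/2] = 2.5/22.85 = 0.109409…
Arc Ed = %ΔQ / %ΔP = (-2534/8269) / (2.5/22.85) = -2.80091…

-2.801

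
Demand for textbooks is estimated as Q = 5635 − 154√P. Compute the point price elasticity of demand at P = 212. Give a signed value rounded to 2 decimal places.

-0.33

dQ/dP = −154/(2√P) = -5.28838. At P = 212, Q = 3392.73.
Ed = (dQ/dP)·(P/Q) = (-5.28838) × (212/3392.73) = -0.3304…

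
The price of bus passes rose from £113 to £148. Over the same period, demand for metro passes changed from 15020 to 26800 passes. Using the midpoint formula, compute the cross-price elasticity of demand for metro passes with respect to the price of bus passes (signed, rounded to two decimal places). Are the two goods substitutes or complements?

%ΔQ_{metro passes} = (26800 − 15020)/avg = 11780/20910 = 0.563366…
%ΔP_{bus passes} = (148 − 113)/avg = 35/130.5 = 0.268199…
E_cross = (11780/20910) / (35/130.5) = 2.1005…
E_cross > 0 ⇒ the goods are substitutes.

2.10; substitutes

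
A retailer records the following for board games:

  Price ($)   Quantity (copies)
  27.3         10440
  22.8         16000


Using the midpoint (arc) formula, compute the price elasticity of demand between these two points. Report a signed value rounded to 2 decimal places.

%ΔQ = (16000 − 10440) / [(10440 + 16000)/2] = 5560/13220 = 0.420574…
%ΔP = (22.8 − 27.3) / [(27.3 + 22.8)/2] = -4.5/25.05 = -0.179640…
Arc Ed = %ΔQ / %ΔP = (5560/13220) / (-4.5/25.05) = -2.3412…

-2.34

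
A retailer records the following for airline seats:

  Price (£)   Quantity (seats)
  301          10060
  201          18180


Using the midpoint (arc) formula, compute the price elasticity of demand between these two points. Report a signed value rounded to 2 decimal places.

%ΔQ = (18180 − 10060) / [(10060 + 18180)/2] = 8120/14120 = 0.575070…
%ΔP = (201 − 301) / [(301 + 201)/2] = -100/251 = -0.398406…
Arc Ed = %ΔQ / %ΔP = (8120/14120) / (-100/251) = -1.4434…

-1.44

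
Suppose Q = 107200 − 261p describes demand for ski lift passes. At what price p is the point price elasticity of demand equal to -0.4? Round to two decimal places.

117.35

Ed = −261p/(107200 − 261p). Set this equal to -0.4:
261p = 0.4·(107200 − 261p) ⇒ 261p(1 + 0.4) = 0.4·107200
p = 0.4·107200 / (261·1.4) = 117.3508…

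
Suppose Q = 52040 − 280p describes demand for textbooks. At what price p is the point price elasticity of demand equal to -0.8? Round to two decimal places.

Ed = −280p/(52040 − 280p). Set this equal to -0.8:
280p = 0.8·(52040 − 280p) ⇒ 280p(1 + 0.8) = 0.8·52040
p = 0.8·52040 / (280·1.8) = 82.6031…

82.60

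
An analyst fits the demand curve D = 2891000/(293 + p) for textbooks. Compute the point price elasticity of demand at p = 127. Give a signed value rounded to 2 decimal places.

dD/dp = −2891000/(293 + p)² = -16.3889. At p = 127, D = 6883.33.
Ed = (dD/dp)·(p/D) = (-16.3889) × (127/6883.33) = -0.3023…

-0.30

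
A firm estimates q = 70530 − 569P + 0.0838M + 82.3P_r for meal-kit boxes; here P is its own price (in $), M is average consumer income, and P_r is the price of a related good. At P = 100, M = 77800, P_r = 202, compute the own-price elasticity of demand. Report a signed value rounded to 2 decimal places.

-1.55

At the given values, q = 70530 − 569(100) + 0.0838(77800) + 82.3(202) = 36774.24.
∂q/∂P = −569.
E = (-569) × (100/36774.24) = -1.5472…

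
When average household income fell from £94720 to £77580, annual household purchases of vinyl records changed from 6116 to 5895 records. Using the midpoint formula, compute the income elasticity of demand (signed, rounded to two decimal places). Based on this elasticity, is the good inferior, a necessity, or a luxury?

%ΔQ = (5895 − 6116)/[( 6116 + 5895)/2] = -221/6005.5 = -0.036799…
%ΔIncome = (77580 − 94720)/[( 94720 + 77580)/2] = -17140/86150 = -0.198955…
E_income = (-221/6005.5) / (-17140/86150) = 0.1849…
0 < E_income < 1 ⇒ normal good, necessity.

0.18; necessity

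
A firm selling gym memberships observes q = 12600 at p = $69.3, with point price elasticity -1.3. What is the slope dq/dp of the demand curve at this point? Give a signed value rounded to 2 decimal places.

-236.36

Ed = (dq/dp)·(p/q) ⇒ dq/dp = Ed·q/p = (-1.3)·12600/69.3 = -236.3636…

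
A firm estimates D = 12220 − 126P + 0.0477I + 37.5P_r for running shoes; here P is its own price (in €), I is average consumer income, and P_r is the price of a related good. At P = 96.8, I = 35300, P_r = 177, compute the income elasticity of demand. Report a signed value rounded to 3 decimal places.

0.202

At the given values, D = 12220 − 126(96.8) + 0.0477(35300) + 37.5(177) = 8344.51.
∂D/∂I = 0.0477.
E = (0.0477) × (35300/8344.51) = 0.20178…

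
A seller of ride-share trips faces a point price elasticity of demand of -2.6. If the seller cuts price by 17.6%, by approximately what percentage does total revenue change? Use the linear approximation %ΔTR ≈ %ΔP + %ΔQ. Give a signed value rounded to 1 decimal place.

+28.2%

%ΔQ ≈ Ed × %ΔP = (-2.6) × (-17.6%) = +45.7600%
%ΔTR ≈ %ΔP + %ΔQ = (-17.6%) + (+45.7600%) = +28.1600%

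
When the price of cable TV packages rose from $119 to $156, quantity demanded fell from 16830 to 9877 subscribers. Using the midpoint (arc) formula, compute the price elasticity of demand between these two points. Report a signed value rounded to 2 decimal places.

-1.93

%ΔQ = (9877 − 16830) / [(16830 + 9877)/2] = -6953/13353.5 = -0.520687…
%ΔP = (156 − 119) / [(119 + 156)/2] = 37/137.5 = 0.269090…
Arc Ed = %ΔQ / %ΔP = (-6953/13353.5) / (37/137.5) = -1.9349…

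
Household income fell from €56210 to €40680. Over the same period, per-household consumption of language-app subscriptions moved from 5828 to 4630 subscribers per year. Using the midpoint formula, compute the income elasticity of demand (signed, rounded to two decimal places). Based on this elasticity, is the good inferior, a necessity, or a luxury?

0.71; necessity

%ΔQ = (4630 − 5828)/[( 5828 + 4630)/2] = -1198/5229 = -0.229106…
%ΔIncome = (40680 − 56210)/[( 56210 + 40680)/2] = -15530/48445 = -0.320569…
E_income = (-1198/5229) / (-15530/48445) = 0.7146…
0 < E_income < 1 ⇒ normal good, necessity.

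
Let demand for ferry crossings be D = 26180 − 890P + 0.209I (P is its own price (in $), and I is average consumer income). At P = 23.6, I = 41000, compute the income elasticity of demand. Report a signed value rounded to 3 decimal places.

0.623

At the given values, D = 26180 − 890(23.6) + 0.209(41000) = 13745.
∂D/∂I = 0.209.
E = (0.209) × (41000/13745) = 0.62342…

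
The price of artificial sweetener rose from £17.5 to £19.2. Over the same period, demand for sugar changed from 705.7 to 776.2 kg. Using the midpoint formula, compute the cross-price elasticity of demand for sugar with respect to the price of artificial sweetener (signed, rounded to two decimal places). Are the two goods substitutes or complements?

1.03; substitutes

%ΔQ_{sugar} = (776.2 − 705.7)/avg = 70.5/740.95 = 0.095148…
%ΔP_{artificial sweetener} = (19.2 − 17.5)/avg = 1.7/18.35 = 0.092643…
E_cross = (70.5/740.95) / (1.7/18.35) = 1.0270…
E_cross > 0 ⇒ the goods are substitutes.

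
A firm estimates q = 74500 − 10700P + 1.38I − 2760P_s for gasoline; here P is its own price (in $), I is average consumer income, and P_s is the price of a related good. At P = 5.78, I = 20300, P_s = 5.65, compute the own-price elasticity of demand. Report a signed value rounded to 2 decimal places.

At the given values, q = 74500 − 10700(5.78) + 1.38(20300) − 2760(5.65) = 25074.
∂q/∂P = −10700.
E = (-10700) × (5.78/25074) = -2.4665…

-2.47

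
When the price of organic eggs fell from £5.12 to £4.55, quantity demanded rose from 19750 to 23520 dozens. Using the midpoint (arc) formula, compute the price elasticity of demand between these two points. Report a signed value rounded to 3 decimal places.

-1.478

%ΔQ = (23520 − 19750) / [(19750 + 23520)/2] = 3770/21635 = 0.174254…
%ΔP = (4.55 − 5.12) / [(5.12 + 4.55)/2] = -0.57/4.835 = -0.117890…
Arc Ed = %ΔQ / %ΔP = (3770/21635) / (-0.57/4.835) = -1.47810…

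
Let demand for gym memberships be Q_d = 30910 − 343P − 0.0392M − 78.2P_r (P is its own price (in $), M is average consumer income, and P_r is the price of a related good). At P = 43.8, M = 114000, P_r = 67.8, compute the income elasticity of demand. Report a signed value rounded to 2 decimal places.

-0.73

At the given values, Q_d = 30910 − 343(43.8) − 0.0392(114000) − 78.2(67.8) = 6115.84.
∂Q_d/∂M = -0.0392.
E = (-0.0392) × (114000/6115.84) = -0.7306…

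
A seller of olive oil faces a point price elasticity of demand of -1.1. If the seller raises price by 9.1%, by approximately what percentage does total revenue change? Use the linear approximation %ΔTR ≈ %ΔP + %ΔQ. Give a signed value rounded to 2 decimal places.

-0.91%

%ΔQ ≈ Ed × %ΔP = (-1.1) × (+9.1%) = -10.0100%
%ΔTR ≈ %ΔP + %ΔQ = (+9.1%) + (-10.0100%) = -0.9100%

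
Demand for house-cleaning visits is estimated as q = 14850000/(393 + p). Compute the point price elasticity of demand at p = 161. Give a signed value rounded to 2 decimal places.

dq/dp = −14850000/(393 + p)² = -48.3846. At p = 161, q = 26805.1.
Ed = (dq/dp)·(p/q) = (-48.3846) × (161/26805.1) = -0.2906…

-0.29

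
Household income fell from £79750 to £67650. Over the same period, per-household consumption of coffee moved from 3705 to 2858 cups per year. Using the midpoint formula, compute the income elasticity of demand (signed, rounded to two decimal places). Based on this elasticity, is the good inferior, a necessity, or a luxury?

%ΔQ = (2858 − 3705)/[( 3705 + 2858)/2] = -847/3281.5 = -0.258113…
%ΔIncome = (67650 − 79750)/[( 79750 + 67650)/2] = -12100/73700 = -0.164179…
E_income = (-847/3281.5) / (-12100/73700) = 1.5721…
E_income > 1 ⇒ normal good, luxury.

1.57; luxury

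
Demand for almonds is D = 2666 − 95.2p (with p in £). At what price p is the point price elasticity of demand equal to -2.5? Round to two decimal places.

Ed = −95.2p/(2666 − 95.2p). Set this equal to -2.5:
95.2p = 2.5·(2666 − 95.2p) ⇒ 95.2p(1 + 2.5) = 2.5·2666
p = 2.5·2666 / (95.2·3.5) = 20.0030…

20.00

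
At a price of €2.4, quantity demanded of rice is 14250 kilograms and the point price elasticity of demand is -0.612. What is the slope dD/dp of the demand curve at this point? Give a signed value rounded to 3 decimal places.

-3633.750

Ed = (dD/dp)·(p/D) ⇒ dD/dp = Ed·D/p = (-0.612)·14250/2.4 = -3633.75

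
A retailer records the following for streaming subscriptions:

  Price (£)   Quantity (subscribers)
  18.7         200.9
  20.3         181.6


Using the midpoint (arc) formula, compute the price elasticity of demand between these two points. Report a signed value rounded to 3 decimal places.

-1.230

%ΔQ = (181.6 − 200.9) / [(200.9 + 181.6)/2] = -19.3/191.25 = -0.100915…
%ΔP = (20.3 − 18.7) / [(18.7 + 20.3)/2] = 1.6/19.5 = 0.082051…
Arc Ed = %ΔQ / %ΔP = (-19.3/191.25) / (1.6/19.5) = -1.22990…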